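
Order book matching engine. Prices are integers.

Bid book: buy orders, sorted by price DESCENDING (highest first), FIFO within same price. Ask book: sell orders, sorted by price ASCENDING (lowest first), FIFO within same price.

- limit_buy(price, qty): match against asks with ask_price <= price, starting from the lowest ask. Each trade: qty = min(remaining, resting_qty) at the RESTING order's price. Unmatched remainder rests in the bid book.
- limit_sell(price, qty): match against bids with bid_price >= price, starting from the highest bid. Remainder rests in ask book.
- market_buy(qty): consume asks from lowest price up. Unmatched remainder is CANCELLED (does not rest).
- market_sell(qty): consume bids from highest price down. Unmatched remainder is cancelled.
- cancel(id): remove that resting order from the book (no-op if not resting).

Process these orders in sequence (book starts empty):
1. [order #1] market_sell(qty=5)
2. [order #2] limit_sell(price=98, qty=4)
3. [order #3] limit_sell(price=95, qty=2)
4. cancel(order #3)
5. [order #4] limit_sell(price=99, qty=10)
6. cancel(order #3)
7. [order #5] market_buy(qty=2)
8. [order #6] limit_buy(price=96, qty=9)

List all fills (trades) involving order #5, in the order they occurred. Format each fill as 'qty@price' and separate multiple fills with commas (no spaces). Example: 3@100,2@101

After op 1 [order #1] market_sell(qty=5): fills=none; bids=[-] asks=[-]
After op 2 [order #2] limit_sell(price=98, qty=4): fills=none; bids=[-] asks=[#2:4@98]
After op 3 [order #3] limit_sell(price=95, qty=2): fills=none; bids=[-] asks=[#3:2@95 #2:4@98]
After op 4 cancel(order #3): fills=none; bids=[-] asks=[#2:4@98]
After op 5 [order #4] limit_sell(price=99, qty=10): fills=none; bids=[-] asks=[#2:4@98 #4:10@99]
After op 6 cancel(order #3): fills=none; bids=[-] asks=[#2:4@98 #4:10@99]
After op 7 [order #5] market_buy(qty=2): fills=#5x#2:2@98; bids=[-] asks=[#2:2@98 #4:10@99]
After op 8 [order #6] limit_buy(price=96, qty=9): fills=none; bids=[#6:9@96] asks=[#2:2@98 #4:10@99]

Answer: 2@98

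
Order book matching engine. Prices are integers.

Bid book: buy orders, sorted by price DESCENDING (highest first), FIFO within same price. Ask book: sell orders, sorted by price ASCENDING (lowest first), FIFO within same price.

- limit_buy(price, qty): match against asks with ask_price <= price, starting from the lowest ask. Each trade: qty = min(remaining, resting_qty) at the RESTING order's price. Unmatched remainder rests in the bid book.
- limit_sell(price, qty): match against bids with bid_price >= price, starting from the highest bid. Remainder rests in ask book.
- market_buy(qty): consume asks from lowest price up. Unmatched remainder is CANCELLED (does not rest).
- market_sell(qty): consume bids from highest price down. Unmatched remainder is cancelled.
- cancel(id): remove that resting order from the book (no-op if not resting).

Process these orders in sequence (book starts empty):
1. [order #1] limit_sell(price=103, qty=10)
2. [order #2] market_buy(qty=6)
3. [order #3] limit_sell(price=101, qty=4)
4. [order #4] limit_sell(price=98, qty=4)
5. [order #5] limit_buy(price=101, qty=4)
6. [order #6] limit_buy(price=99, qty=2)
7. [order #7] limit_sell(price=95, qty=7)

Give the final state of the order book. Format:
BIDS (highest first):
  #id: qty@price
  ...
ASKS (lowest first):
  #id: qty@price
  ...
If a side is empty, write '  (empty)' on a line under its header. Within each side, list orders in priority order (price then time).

Answer: BIDS (highest first):
  (empty)
ASKS (lowest first):
  #7: 5@95
  #3: 4@101
  #1: 4@103

Derivation:
After op 1 [order #1] limit_sell(price=103, qty=10): fills=none; bids=[-] asks=[#1:10@103]
After op 2 [order #2] market_buy(qty=6): fills=#2x#1:6@103; bids=[-] asks=[#1:4@103]
After op 3 [order #3] limit_sell(price=101, qty=4): fills=none; bids=[-] asks=[#3:4@101 #1:4@103]
After op 4 [order #4] limit_sell(price=98, qty=4): fills=none; bids=[-] asks=[#4:4@98 #3:4@101 #1:4@103]
After op 5 [order #5] limit_buy(price=101, qty=4): fills=#5x#4:4@98; bids=[-] asks=[#3:4@101 #1:4@103]
After op 6 [order #6] limit_buy(price=99, qty=2): fills=none; bids=[#6:2@99] asks=[#3:4@101 #1:4@103]
After op 7 [order #7] limit_sell(price=95, qty=7): fills=#6x#7:2@99; bids=[-] asks=[#7:5@95 #3:4@101 #1:4@103]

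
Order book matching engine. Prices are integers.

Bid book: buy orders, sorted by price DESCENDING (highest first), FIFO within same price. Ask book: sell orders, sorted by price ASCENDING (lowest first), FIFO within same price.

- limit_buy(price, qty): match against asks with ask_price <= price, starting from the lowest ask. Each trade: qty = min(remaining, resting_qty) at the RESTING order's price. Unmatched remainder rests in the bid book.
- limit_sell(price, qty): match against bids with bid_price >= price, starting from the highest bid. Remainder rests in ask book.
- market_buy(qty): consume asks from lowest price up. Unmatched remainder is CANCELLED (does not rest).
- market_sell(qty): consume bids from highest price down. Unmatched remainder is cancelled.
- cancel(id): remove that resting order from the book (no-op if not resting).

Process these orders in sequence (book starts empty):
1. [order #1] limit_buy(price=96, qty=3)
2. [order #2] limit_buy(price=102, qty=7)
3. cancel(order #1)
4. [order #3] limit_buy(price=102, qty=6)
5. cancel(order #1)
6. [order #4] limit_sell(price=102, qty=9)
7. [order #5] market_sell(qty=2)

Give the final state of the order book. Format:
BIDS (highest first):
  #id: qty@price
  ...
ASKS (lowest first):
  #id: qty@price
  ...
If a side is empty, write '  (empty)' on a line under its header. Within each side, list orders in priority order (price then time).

After op 1 [order #1] limit_buy(price=96, qty=3): fills=none; bids=[#1:3@96] asks=[-]
After op 2 [order #2] limit_buy(price=102, qty=7): fills=none; bids=[#2:7@102 #1:3@96] asks=[-]
After op 3 cancel(order #1): fills=none; bids=[#2:7@102] asks=[-]
After op 4 [order #3] limit_buy(price=102, qty=6): fills=none; bids=[#2:7@102 #3:6@102] asks=[-]
After op 5 cancel(order #1): fills=none; bids=[#2:7@102 #3:6@102] asks=[-]
After op 6 [order #4] limit_sell(price=102, qty=9): fills=#2x#4:7@102 #3x#4:2@102; bids=[#3:4@102] asks=[-]
After op 7 [order #5] market_sell(qty=2): fills=#3x#5:2@102; bids=[#3:2@102] asks=[-]

Answer: BIDS (highest first):
  #3: 2@102
ASKS (lowest first):
  (empty)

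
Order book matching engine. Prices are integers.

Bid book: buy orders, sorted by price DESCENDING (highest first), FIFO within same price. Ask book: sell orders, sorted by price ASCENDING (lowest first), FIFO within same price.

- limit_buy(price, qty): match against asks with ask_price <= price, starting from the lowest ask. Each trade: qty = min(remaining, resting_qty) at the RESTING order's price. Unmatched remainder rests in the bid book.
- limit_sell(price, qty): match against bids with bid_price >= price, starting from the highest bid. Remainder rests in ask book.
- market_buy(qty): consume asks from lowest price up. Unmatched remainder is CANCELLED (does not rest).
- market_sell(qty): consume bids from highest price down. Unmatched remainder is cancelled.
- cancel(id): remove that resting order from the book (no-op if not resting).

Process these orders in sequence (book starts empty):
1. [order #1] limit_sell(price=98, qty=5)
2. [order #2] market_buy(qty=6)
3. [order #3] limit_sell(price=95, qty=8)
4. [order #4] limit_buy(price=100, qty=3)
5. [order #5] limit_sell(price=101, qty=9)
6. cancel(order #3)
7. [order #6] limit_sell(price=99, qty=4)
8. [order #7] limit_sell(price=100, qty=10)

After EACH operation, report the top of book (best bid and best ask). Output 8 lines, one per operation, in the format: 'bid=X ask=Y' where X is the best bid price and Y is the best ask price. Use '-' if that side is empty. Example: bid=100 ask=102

Answer: bid=- ask=98
bid=- ask=-
bid=- ask=95
bid=- ask=95
bid=- ask=95
bid=- ask=101
bid=- ask=99
bid=- ask=99

Derivation:
After op 1 [order #1] limit_sell(price=98, qty=5): fills=none; bids=[-] asks=[#1:5@98]
After op 2 [order #2] market_buy(qty=6): fills=#2x#1:5@98; bids=[-] asks=[-]
After op 3 [order #3] limit_sell(price=95, qty=8): fills=none; bids=[-] asks=[#3:8@95]
After op 4 [order #4] limit_buy(price=100, qty=3): fills=#4x#3:3@95; bids=[-] asks=[#3:5@95]
After op 5 [order #5] limit_sell(price=101, qty=9): fills=none; bids=[-] asks=[#3:5@95 #5:9@101]
After op 6 cancel(order #3): fills=none; bids=[-] asks=[#5:9@101]
After op 7 [order #6] limit_sell(price=99, qty=4): fills=none; bids=[-] asks=[#6:4@99 #5:9@101]
After op 8 [order #7] limit_sell(price=100, qty=10): fills=none; bids=[-] asks=[#6:4@99 #7:10@100 #5:9@101]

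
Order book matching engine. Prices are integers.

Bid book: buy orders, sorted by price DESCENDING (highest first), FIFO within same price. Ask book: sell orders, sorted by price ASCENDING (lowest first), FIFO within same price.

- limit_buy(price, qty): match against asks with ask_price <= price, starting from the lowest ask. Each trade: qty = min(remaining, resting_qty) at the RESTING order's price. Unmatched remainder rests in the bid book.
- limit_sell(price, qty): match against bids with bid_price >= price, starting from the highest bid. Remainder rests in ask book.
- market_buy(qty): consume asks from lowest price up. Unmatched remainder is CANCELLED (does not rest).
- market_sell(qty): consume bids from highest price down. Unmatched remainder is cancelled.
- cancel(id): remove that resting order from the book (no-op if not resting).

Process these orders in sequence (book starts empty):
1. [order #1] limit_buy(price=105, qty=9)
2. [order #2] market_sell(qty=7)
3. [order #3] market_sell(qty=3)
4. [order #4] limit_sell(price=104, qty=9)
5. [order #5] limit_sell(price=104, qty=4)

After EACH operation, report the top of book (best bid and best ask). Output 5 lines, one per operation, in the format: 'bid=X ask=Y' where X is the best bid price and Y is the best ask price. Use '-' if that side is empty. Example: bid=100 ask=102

Answer: bid=105 ask=-
bid=105 ask=-
bid=- ask=-
bid=- ask=104
bid=- ask=104

Derivation:
After op 1 [order #1] limit_buy(price=105, qty=9): fills=none; bids=[#1:9@105] asks=[-]
After op 2 [order #2] market_sell(qty=7): fills=#1x#2:7@105; bids=[#1:2@105] asks=[-]
After op 3 [order #3] market_sell(qty=3): fills=#1x#3:2@105; bids=[-] asks=[-]
After op 4 [order #4] limit_sell(price=104, qty=9): fills=none; bids=[-] asks=[#4:9@104]
After op 5 [order #5] limit_sell(price=104, qty=4): fills=none; bids=[-] asks=[#4:9@104 #5:4@104]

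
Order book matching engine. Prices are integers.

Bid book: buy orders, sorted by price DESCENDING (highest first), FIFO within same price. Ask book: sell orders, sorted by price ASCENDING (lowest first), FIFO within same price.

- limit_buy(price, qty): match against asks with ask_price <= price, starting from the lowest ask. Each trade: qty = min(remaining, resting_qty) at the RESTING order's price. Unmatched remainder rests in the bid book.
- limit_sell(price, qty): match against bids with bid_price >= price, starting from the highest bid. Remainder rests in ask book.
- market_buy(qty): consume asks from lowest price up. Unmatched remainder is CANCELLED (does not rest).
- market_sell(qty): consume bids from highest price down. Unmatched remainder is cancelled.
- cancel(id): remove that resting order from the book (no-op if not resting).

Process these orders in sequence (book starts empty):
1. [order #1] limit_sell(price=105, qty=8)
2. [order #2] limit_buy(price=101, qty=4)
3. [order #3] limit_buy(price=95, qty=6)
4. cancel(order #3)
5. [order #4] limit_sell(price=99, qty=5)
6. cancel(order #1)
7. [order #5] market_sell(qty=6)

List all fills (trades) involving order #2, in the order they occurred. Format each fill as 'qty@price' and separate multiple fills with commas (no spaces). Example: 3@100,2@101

Answer: 4@101

Derivation:
After op 1 [order #1] limit_sell(price=105, qty=8): fills=none; bids=[-] asks=[#1:8@105]
After op 2 [order #2] limit_buy(price=101, qty=4): fills=none; bids=[#2:4@101] asks=[#1:8@105]
After op 3 [order #3] limit_buy(price=95, qty=6): fills=none; bids=[#2:4@101 #3:6@95] asks=[#1:8@105]
After op 4 cancel(order #3): fills=none; bids=[#2:4@101] asks=[#1:8@105]
After op 5 [order #4] limit_sell(price=99, qty=5): fills=#2x#4:4@101; bids=[-] asks=[#4:1@99 #1:8@105]
After op 6 cancel(order #1): fills=none; bids=[-] asks=[#4:1@99]
After op 7 [order #5] market_sell(qty=6): fills=none; bids=[-] asks=[#4:1@99]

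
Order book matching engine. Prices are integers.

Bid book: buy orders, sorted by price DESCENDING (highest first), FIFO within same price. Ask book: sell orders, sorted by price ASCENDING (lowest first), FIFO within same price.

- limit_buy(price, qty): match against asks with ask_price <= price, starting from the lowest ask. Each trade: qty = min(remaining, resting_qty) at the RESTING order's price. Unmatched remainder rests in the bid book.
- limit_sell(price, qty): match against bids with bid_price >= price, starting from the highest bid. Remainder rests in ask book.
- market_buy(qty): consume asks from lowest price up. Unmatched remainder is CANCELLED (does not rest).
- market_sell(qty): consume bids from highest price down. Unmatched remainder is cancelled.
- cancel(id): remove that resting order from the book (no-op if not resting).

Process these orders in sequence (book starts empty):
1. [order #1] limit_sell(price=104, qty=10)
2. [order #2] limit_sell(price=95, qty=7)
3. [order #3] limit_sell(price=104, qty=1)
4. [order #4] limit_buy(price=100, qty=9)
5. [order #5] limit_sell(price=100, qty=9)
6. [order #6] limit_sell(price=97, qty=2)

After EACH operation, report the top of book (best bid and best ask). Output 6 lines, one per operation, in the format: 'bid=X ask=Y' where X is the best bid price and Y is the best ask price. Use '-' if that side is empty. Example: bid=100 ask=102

Answer: bid=- ask=104
bid=- ask=95
bid=- ask=95
bid=100 ask=104
bid=- ask=100
bid=- ask=97

Derivation:
After op 1 [order #1] limit_sell(price=104, qty=10): fills=none; bids=[-] asks=[#1:10@104]
After op 2 [order #2] limit_sell(price=95, qty=7): fills=none; bids=[-] asks=[#2:7@95 #1:10@104]
After op 3 [order #3] limit_sell(price=104, qty=1): fills=none; bids=[-] asks=[#2:7@95 #1:10@104 #3:1@104]
After op 4 [order #4] limit_buy(price=100, qty=9): fills=#4x#2:7@95; bids=[#4:2@100] asks=[#1:10@104 #3:1@104]
After op 5 [order #5] limit_sell(price=100, qty=9): fills=#4x#5:2@100; bids=[-] asks=[#5:7@100 #1:10@104 #3:1@104]
After op 6 [order #6] limit_sell(price=97, qty=2): fills=none; bids=[-] asks=[#6:2@97 #5:7@100 #1:10@104 #3:1@104]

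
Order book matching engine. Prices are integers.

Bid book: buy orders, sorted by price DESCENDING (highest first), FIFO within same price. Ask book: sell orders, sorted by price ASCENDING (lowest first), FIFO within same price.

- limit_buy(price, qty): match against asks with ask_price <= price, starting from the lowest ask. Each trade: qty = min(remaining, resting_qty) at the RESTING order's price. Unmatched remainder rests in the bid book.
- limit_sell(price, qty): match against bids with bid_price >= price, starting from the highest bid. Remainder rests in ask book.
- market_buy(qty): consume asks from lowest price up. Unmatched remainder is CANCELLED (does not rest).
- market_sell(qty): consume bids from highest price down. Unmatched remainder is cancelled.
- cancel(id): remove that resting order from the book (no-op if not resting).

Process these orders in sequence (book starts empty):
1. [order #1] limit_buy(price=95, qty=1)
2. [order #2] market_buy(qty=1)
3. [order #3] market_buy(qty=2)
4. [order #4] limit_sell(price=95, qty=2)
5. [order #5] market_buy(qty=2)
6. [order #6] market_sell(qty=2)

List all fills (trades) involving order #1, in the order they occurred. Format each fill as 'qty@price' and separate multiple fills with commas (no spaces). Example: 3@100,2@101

After op 1 [order #1] limit_buy(price=95, qty=1): fills=none; bids=[#1:1@95] asks=[-]
After op 2 [order #2] market_buy(qty=1): fills=none; bids=[#1:1@95] asks=[-]
After op 3 [order #3] market_buy(qty=2): fills=none; bids=[#1:1@95] asks=[-]
After op 4 [order #4] limit_sell(price=95, qty=2): fills=#1x#4:1@95; bids=[-] asks=[#4:1@95]
After op 5 [order #5] market_buy(qty=2): fills=#5x#4:1@95; bids=[-] asks=[-]
After op 6 [order #6] market_sell(qty=2): fills=none; bids=[-] asks=[-]

Answer: 1@95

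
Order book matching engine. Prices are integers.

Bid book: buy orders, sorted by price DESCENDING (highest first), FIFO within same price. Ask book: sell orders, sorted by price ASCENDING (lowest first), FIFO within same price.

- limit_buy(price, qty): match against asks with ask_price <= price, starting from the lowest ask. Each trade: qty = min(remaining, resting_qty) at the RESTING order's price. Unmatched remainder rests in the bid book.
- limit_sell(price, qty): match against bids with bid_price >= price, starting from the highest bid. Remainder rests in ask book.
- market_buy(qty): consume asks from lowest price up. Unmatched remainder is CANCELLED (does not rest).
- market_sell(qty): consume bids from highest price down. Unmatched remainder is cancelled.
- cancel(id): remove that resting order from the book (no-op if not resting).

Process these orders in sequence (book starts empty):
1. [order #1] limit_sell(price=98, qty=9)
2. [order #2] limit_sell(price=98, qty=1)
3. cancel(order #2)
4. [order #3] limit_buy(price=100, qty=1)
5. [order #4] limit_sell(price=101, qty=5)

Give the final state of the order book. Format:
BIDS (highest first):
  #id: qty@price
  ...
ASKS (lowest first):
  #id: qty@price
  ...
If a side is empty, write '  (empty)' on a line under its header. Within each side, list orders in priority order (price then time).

After op 1 [order #1] limit_sell(price=98, qty=9): fills=none; bids=[-] asks=[#1:9@98]
After op 2 [order #2] limit_sell(price=98, qty=1): fills=none; bids=[-] asks=[#1:9@98 #2:1@98]
After op 3 cancel(order #2): fills=none; bids=[-] asks=[#1:9@98]
After op 4 [order #3] limit_buy(price=100, qty=1): fills=#3x#1:1@98; bids=[-] asks=[#1:8@98]
After op 5 [order #4] limit_sell(price=101, qty=5): fills=none; bids=[-] asks=[#1:8@98 #4:5@101]

Answer: BIDS (highest first):
  (empty)
ASKS (lowest first):
  #1: 8@98
  #4: 5@101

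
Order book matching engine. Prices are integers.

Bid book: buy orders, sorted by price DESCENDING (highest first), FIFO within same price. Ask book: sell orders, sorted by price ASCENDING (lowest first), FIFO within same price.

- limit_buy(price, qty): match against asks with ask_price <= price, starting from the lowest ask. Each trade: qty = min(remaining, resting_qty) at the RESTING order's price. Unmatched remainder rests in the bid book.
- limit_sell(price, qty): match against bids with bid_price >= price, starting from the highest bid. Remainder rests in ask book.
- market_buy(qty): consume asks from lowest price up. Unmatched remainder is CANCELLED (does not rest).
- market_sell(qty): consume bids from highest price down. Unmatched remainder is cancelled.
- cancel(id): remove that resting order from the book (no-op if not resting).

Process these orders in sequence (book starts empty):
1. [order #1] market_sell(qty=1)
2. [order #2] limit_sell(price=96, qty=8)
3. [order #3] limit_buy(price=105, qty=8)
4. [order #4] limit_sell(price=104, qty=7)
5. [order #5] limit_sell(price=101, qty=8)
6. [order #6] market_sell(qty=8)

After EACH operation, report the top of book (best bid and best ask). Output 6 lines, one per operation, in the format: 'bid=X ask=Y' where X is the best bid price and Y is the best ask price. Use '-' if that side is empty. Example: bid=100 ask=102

Answer: bid=- ask=-
bid=- ask=96
bid=- ask=-
bid=- ask=104
bid=- ask=101
bid=- ask=101

Derivation:
After op 1 [order #1] market_sell(qty=1): fills=none; bids=[-] asks=[-]
After op 2 [order #2] limit_sell(price=96, qty=8): fills=none; bids=[-] asks=[#2:8@96]
After op 3 [order #3] limit_buy(price=105, qty=8): fills=#3x#2:8@96; bids=[-] asks=[-]
After op 4 [order #4] limit_sell(price=104, qty=7): fills=none; bids=[-] asks=[#4:7@104]
After op 5 [order #5] limit_sell(price=101, qty=8): fills=none; bids=[-] asks=[#5:8@101 #4:7@104]
After op 6 [order #6] market_sell(qty=8): fills=none; bids=[-] asks=[#5:8@101 #4:7@104]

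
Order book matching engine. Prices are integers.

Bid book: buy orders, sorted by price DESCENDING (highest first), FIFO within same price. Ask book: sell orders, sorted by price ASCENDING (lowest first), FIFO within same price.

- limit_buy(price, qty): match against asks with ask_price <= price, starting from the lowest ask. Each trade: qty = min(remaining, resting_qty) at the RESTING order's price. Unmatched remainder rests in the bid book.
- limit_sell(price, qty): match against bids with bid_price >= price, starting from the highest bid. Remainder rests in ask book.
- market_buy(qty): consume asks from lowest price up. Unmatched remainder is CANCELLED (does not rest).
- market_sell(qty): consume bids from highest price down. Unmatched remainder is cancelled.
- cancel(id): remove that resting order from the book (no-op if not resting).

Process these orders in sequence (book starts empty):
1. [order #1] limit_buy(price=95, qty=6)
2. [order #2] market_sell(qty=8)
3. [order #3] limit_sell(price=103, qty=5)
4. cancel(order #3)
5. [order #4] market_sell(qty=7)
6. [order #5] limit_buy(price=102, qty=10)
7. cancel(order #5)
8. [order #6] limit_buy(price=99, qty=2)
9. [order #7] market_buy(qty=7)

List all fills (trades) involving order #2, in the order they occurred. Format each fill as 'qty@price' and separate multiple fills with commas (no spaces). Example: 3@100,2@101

After op 1 [order #1] limit_buy(price=95, qty=6): fills=none; bids=[#1:6@95] asks=[-]
After op 2 [order #2] market_sell(qty=8): fills=#1x#2:6@95; bids=[-] asks=[-]
After op 3 [order #3] limit_sell(price=103, qty=5): fills=none; bids=[-] asks=[#3:5@103]
After op 4 cancel(order #3): fills=none; bids=[-] asks=[-]
After op 5 [order #4] market_sell(qty=7): fills=none; bids=[-] asks=[-]
After op 6 [order #5] limit_buy(price=102, qty=10): fills=none; bids=[#5:10@102] asks=[-]
After op 7 cancel(order #5): fills=none; bids=[-] asks=[-]
After op 8 [order #6] limit_buy(price=99, qty=2): fills=none; bids=[#6:2@99] asks=[-]
After op 9 [order #7] market_buy(qty=7): fills=none; bids=[#6:2@99] asks=[-]

Answer: 6@95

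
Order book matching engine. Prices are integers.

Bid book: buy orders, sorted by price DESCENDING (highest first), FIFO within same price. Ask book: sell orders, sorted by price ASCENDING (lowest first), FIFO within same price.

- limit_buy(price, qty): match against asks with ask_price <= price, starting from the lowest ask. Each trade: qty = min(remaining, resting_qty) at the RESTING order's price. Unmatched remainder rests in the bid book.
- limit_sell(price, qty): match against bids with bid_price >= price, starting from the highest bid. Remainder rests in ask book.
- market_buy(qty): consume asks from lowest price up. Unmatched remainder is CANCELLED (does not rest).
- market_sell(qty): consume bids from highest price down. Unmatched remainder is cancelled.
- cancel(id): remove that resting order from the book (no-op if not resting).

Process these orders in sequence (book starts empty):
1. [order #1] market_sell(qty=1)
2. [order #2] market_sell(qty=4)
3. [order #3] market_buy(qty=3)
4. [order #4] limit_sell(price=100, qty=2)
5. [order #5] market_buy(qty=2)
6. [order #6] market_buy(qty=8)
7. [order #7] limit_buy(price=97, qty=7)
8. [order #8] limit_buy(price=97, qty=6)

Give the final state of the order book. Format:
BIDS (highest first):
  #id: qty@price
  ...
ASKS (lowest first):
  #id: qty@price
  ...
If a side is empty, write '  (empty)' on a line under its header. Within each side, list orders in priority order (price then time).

After op 1 [order #1] market_sell(qty=1): fills=none; bids=[-] asks=[-]
After op 2 [order #2] market_sell(qty=4): fills=none; bids=[-] asks=[-]
After op 3 [order #3] market_buy(qty=3): fills=none; bids=[-] asks=[-]
After op 4 [order #4] limit_sell(price=100, qty=2): fills=none; bids=[-] asks=[#4:2@100]
After op 5 [order #5] market_buy(qty=2): fills=#5x#4:2@100; bids=[-] asks=[-]
After op 6 [order #6] market_buy(qty=8): fills=none; bids=[-] asks=[-]
After op 7 [order #7] limit_buy(price=97, qty=7): fills=none; bids=[#7:7@97] asks=[-]
After op 8 [order #8] limit_buy(price=97, qty=6): fills=none; bids=[#7:7@97 #8:6@97] asks=[-]

Answer: BIDS (highest first):
  #7: 7@97
  #8: 6@97
ASKS (lowest first):
  (empty)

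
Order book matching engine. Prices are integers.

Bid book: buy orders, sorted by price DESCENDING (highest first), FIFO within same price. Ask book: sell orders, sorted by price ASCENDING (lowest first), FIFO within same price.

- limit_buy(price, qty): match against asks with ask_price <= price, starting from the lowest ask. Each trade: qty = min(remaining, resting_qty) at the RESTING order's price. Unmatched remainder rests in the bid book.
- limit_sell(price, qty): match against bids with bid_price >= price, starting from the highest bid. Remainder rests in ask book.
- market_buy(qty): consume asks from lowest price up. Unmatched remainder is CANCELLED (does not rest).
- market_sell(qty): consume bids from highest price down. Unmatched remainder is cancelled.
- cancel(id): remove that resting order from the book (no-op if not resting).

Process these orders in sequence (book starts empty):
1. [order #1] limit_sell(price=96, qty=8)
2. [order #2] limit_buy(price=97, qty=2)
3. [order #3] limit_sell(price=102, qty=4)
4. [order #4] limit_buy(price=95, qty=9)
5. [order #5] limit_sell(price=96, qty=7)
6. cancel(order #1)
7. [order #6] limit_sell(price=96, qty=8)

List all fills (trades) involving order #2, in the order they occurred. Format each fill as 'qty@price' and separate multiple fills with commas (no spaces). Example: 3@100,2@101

After op 1 [order #1] limit_sell(price=96, qty=8): fills=none; bids=[-] asks=[#1:8@96]
After op 2 [order #2] limit_buy(price=97, qty=2): fills=#2x#1:2@96; bids=[-] asks=[#1:6@96]
After op 3 [order #3] limit_sell(price=102, qty=4): fills=none; bids=[-] asks=[#1:6@96 #3:4@102]
After op 4 [order #4] limit_buy(price=95, qty=9): fills=none; bids=[#4:9@95] asks=[#1:6@96 #3:4@102]
After op 5 [order #5] limit_sell(price=96, qty=7): fills=none; bids=[#4:9@95] asks=[#1:6@96 #5:7@96 #3:4@102]
After op 6 cancel(order #1): fills=none; bids=[#4:9@95] asks=[#5:7@96 #3:4@102]
After op 7 [order #6] limit_sell(price=96, qty=8): fills=none; bids=[#4:9@95] asks=[#5:7@96 #6:8@96 #3:4@102]

Answer: 2@96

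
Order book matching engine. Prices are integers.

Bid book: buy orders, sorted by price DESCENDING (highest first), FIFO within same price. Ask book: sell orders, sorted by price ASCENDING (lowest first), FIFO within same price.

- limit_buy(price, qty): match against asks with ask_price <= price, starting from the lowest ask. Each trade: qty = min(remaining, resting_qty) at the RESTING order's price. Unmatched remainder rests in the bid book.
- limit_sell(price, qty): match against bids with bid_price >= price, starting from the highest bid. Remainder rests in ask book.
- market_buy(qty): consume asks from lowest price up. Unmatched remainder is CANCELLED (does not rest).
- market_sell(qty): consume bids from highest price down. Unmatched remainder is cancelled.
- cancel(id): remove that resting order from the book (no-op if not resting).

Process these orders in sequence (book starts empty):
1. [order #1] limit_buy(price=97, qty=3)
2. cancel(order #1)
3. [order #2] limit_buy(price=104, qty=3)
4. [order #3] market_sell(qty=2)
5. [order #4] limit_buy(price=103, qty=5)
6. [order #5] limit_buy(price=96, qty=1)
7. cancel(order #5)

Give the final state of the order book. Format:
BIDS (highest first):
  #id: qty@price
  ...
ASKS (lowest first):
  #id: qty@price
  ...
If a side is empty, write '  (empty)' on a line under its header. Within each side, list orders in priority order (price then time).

After op 1 [order #1] limit_buy(price=97, qty=3): fills=none; bids=[#1:3@97] asks=[-]
After op 2 cancel(order #1): fills=none; bids=[-] asks=[-]
After op 3 [order #2] limit_buy(price=104, qty=3): fills=none; bids=[#2:3@104] asks=[-]
After op 4 [order #3] market_sell(qty=2): fills=#2x#3:2@104; bids=[#2:1@104] asks=[-]
After op 5 [order #4] limit_buy(price=103, qty=5): fills=none; bids=[#2:1@104 #4:5@103] asks=[-]
After op 6 [order #5] limit_buy(price=96, qty=1): fills=none; bids=[#2:1@104 #4:5@103 #5:1@96] asks=[-]
After op 7 cancel(order #5): fills=none; bids=[#2:1@104 #4:5@103] asks=[-]

Answer: BIDS (highest first):
  #2: 1@104
  #4: 5@103
ASKS (lowest first):
  (empty)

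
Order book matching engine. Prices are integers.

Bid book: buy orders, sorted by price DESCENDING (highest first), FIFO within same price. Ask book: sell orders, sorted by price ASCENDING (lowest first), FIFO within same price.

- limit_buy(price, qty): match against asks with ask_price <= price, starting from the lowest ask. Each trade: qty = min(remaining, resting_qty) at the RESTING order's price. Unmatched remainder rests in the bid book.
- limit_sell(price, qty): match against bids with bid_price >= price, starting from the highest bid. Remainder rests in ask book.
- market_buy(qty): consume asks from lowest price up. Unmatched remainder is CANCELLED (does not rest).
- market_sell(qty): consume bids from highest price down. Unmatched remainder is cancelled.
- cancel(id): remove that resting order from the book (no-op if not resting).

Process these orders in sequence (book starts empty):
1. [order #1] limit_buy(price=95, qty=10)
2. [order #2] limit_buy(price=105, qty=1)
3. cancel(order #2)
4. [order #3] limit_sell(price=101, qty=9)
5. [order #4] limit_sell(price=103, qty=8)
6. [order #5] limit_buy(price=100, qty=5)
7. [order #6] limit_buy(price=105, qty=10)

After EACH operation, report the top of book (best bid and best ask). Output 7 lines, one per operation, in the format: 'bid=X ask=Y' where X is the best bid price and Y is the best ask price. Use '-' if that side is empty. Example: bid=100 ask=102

After op 1 [order #1] limit_buy(price=95, qty=10): fills=none; bids=[#1:10@95] asks=[-]
After op 2 [order #2] limit_buy(price=105, qty=1): fills=none; bids=[#2:1@105 #1:10@95] asks=[-]
After op 3 cancel(order #2): fills=none; bids=[#1:10@95] asks=[-]
After op 4 [order #3] limit_sell(price=101, qty=9): fills=none; bids=[#1:10@95] asks=[#3:9@101]
After op 5 [order #4] limit_sell(price=103, qty=8): fills=none; bids=[#1:10@95] asks=[#3:9@101 #4:8@103]
After op 6 [order #5] limit_buy(price=100, qty=5): fills=none; bids=[#5:5@100 #1:10@95] asks=[#3:9@101 #4:8@103]
After op 7 [order #6] limit_buy(price=105, qty=10): fills=#6x#3:9@101 #6x#4:1@103; bids=[#5:5@100 #1:10@95] asks=[#4:7@103]

Answer: bid=95 ask=-
bid=105 ask=-
bid=95 ask=-
bid=95 ask=101
bid=95 ask=101
bid=100 ask=101
bid=100 ask=103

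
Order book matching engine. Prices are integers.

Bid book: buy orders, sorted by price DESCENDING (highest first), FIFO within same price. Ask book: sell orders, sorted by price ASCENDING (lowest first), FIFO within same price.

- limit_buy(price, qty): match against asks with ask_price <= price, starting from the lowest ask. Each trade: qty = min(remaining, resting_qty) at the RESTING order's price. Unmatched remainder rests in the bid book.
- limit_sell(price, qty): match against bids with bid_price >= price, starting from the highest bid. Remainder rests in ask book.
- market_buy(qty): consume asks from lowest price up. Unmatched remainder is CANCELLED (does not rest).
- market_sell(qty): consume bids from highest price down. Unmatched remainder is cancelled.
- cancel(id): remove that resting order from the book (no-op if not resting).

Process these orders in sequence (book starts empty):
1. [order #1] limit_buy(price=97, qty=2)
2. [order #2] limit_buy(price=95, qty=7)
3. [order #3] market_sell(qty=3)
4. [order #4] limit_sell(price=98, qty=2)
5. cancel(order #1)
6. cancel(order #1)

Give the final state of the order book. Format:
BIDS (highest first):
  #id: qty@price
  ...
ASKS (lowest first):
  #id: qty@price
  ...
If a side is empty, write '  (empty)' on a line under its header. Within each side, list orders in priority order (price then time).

After op 1 [order #1] limit_buy(price=97, qty=2): fills=none; bids=[#1:2@97] asks=[-]
After op 2 [order #2] limit_buy(price=95, qty=7): fills=none; bids=[#1:2@97 #2:7@95] asks=[-]
After op 3 [order #3] market_sell(qty=3): fills=#1x#3:2@97 #2x#3:1@95; bids=[#2:6@95] asks=[-]
After op 4 [order #4] limit_sell(price=98, qty=2): fills=none; bids=[#2:6@95] asks=[#4:2@98]
After op 5 cancel(order #1): fills=none; bids=[#2:6@95] asks=[#4:2@98]
After op 6 cancel(order #1): fills=none; bids=[#2:6@95] asks=[#4:2@98]

Answer: BIDS (highest first):
  #2: 6@95
ASKS (lowest first):
  #4: 2@98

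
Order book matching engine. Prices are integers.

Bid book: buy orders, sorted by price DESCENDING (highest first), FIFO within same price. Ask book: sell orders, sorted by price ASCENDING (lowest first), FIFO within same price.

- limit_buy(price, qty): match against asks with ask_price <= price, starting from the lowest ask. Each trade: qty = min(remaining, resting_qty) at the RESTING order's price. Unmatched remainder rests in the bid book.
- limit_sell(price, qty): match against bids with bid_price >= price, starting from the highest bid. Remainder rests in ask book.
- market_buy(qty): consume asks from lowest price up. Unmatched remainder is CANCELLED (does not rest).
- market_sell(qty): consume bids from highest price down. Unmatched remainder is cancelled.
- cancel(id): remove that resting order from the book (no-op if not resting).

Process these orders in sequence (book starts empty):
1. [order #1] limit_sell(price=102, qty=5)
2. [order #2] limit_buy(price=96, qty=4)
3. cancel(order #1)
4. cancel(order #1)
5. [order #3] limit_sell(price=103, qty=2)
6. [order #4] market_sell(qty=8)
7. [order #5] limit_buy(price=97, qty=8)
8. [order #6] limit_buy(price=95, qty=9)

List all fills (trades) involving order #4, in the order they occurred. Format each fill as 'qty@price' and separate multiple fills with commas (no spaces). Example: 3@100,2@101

After op 1 [order #1] limit_sell(price=102, qty=5): fills=none; bids=[-] asks=[#1:5@102]
After op 2 [order #2] limit_buy(price=96, qty=4): fills=none; bids=[#2:4@96] asks=[#1:5@102]
After op 3 cancel(order #1): fills=none; bids=[#2:4@96] asks=[-]
After op 4 cancel(order #1): fills=none; bids=[#2:4@96] asks=[-]
After op 5 [order #3] limit_sell(price=103, qty=2): fills=none; bids=[#2:4@96] asks=[#3:2@103]
After op 6 [order #4] market_sell(qty=8): fills=#2x#4:4@96; bids=[-] asks=[#3:2@103]
After op 7 [order #5] limit_buy(price=97, qty=8): fills=none; bids=[#5:8@97] asks=[#3:2@103]
After op 8 [order #6] limit_buy(price=95, qty=9): fills=none; bids=[#5:8@97 #6:9@95] asks=[#3:2@103]

Answer: 4@96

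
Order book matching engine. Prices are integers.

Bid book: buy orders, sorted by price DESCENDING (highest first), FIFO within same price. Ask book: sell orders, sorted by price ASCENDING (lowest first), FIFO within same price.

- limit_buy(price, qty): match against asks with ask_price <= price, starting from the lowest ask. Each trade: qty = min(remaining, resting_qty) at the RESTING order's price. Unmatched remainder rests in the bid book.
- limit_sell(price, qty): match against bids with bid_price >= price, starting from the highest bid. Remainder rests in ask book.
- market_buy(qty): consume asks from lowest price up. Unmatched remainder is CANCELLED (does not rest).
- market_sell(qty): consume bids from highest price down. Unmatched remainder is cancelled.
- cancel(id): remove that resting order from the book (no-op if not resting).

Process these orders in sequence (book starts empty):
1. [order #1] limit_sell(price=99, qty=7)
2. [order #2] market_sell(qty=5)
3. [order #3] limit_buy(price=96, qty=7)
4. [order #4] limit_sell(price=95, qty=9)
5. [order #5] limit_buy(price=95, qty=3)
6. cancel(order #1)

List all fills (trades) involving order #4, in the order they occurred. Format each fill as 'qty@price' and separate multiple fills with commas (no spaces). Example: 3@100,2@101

Answer: 7@96,2@95

Derivation:
After op 1 [order #1] limit_sell(price=99, qty=7): fills=none; bids=[-] asks=[#1:7@99]
After op 2 [order #2] market_sell(qty=5): fills=none; bids=[-] asks=[#1:7@99]
After op 3 [order #3] limit_buy(price=96, qty=7): fills=none; bids=[#3:7@96] asks=[#1:7@99]
After op 4 [order #4] limit_sell(price=95, qty=9): fills=#3x#4:7@96; bids=[-] asks=[#4:2@95 #1:7@99]
After op 5 [order #5] limit_buy(price=95, qty=3): fills=#5x#4:2@95; bids=[#5:1@95] asks=[#1:7@99]
After op 6 cancel(order #1): fills=none; bids=[#5:1@95] asks=[-]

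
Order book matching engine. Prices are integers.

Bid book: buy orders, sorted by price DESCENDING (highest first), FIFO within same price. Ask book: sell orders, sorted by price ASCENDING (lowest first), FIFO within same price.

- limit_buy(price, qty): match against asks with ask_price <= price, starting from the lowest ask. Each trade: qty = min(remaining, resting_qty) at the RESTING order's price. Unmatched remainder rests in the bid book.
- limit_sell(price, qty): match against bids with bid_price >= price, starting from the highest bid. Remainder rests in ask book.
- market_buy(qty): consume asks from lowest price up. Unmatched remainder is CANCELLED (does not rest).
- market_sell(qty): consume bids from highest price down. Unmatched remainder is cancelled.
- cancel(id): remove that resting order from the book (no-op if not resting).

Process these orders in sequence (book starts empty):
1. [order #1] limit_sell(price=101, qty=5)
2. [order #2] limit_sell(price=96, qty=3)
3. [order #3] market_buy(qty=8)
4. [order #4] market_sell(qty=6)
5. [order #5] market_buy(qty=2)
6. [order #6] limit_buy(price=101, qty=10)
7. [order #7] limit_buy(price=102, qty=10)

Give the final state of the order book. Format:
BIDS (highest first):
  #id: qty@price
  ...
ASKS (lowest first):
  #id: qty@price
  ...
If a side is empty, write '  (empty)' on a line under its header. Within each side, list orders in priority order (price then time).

After op 1 [order #1] limit_sell(price=101, qty=5): fills=none; bids=[-] asks=[#1:5@101]
After op 2 [order #2] limit_sell(price=96, qty=3): fills=none; bids=[-] asks=[#2:3@96 #1:5@101]
After op 3 [order #3] market_buy(qty=8): fills=#3x#2:3@96 #3x#1:5@101; bids=[-] asks=[-]
After op 4 [order #4] market_sell(qty=6): fills=none; bids=[-] asks=[-]
After op 5 [order #5] market_buy(qty=2): fills=none; bids=[-] asks=[-]
After op 6 [order #6] limit_buy(price=101, qty=10): fills=none; bids=[#6:10@101] asks=[-]
After op 7 [order #7] limit_buy(price=102, qty=10): fills=none; bids=[#7:10@102 #6:10@101] asks=[-]

Answer: BIDS (highest first):
  #7: 10@102
  #6: 10@101
ASKS (lowest first):
  (empty)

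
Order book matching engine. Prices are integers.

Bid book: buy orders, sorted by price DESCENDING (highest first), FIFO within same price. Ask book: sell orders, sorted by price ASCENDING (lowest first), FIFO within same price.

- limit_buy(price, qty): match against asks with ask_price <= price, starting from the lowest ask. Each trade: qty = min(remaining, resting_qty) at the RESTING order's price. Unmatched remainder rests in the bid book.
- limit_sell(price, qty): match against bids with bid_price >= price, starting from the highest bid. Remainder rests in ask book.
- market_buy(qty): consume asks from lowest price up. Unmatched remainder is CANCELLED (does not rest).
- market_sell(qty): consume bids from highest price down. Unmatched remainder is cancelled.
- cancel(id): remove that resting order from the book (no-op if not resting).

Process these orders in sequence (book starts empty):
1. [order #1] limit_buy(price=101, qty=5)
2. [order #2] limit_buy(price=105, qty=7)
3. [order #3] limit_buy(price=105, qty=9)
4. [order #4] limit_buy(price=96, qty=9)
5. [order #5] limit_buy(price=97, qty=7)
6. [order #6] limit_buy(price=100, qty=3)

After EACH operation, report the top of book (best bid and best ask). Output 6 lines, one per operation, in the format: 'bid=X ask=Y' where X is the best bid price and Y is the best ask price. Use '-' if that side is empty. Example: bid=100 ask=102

Answer: bid=101 ask=-
bid=105 ask=-
bid=105 ask=-
bid=105 ask=-
bid=105 ask=-
bid=105 ask=-

Derivation:
After op 1 [order #1] limit_buy(price=101, qty=5): fills=none; bids=[#1:5@101] asks=[-]
After op 2 [order #2] limit_buy(price=105, qty=7): fills=none; bids=[#2:7@105 #1:5@101] asks=[-]
After op 3 [order #3] limit_buy(price=105, qty=9): fills=none; bids=[#2:7@105 #3:9@105 #1:5@101] asks=[-]
After op 4 [order #4] limit_buy(price=96, qty=9): fills=none; bids=[#2:7@105 #3:9@105 #1:5@101 #4:9@96] asks=[-]
After op 5 [order #5] limit_buy(price=97, qty=7): fills=none; bids=[#2:7@105 #3:9@105 #1:5@101 #5:7@97 #4:9@96] asks=[-]
After op 6 [order #6] limit_buy(price=100, qty=3): fills=none; bids=[#2:7@105 #3:9@105 #1:5@101 #6:3@100 #5:7@97 #4:9@96] asks=[-]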